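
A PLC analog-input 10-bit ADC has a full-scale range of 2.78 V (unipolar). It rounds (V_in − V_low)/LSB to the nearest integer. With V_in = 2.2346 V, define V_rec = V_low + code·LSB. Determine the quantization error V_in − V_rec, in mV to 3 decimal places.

0.284 mV

LSB = 2.78/2^10 = 2.715 mV.
Scaled input = 823.1045 LSBs, so code = 823.
Code 823 maps back to 0 + 823×0.00271484 V = 2.2343164 V.
Difference: 0.000283594 V → 0.284 mV.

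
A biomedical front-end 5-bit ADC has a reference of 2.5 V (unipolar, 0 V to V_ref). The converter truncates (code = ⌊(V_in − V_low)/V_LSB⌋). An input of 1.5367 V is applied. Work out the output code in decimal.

With 32 levels over 2.5 V, one step is 78.125 mV.
Input sits at 19.670 steps above V_low.
Floor → code 19.

code 19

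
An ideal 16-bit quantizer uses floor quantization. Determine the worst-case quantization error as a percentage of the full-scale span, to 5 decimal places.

Truncating → worst-case error = 1 LSB = V_FS/2^16, so 100/65536 = 0.00152588 % of full scale.

0.00153 %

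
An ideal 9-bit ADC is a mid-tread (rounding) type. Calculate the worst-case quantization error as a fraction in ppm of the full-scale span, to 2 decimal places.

976.56 ppm

Rounding → worst-case error = ½ LSB = V_FS/2^10, so 1e+06/1024 = 976.562 ppm of full scale.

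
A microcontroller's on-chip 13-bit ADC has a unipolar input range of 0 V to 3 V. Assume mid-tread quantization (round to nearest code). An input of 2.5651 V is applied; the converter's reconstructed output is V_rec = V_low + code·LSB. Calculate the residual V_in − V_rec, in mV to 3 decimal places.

0.159 mV

LSB = 3/2^13 = 366.21 µV.
Scaled input = 7004.4331 LSBs, so code = 7004.
V_rec = 0 + 7004·0.000366211 = 2.5649414 V.
V_in − V_rec = 0.000158594 V = 0.159 mV.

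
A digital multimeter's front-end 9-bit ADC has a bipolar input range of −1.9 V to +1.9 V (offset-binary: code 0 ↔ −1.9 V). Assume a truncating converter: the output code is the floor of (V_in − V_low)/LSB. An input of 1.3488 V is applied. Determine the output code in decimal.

code 437

With 512 levels over 3.8 V, one step is 7.422 mV.
(1.3488 − (−1.9)) / 0.00742187 = 437.733 LSBs.
Floor → code 437.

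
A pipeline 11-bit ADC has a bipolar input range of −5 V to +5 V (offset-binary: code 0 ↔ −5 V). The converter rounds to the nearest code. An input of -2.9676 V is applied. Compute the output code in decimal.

LSB = 10 V / 2048 = 4.883 mV.
(V_in − V_low)/LSB = (-2.9676 − (−5)) / 0.00488281 = 416.236.
So the output code is 416.

code 416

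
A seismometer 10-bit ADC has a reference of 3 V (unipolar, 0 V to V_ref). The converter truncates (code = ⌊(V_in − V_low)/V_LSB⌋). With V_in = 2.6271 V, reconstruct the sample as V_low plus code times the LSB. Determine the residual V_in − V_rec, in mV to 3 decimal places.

2.100 mV

One LSB is 3 V / 1024 = 2.930 mV.
(V_in − V_low)/LSB = (2.6271 − 0)/0.00292969 = 896.7168 → code 896 (floor).
V_rec = 0 + 896·0.00292969 = 2.625 V.
Error = 2.6271 − 2.625 = 0.0021 V = 2.100 mV.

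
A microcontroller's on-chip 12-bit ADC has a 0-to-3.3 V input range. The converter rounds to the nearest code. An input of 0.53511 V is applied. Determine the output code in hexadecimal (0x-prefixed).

code 0x298 (decimal 664)

With 4096 levels over 3.3 V, one step is 0.806 mV.
(V_in − V_low)/LSB = (0.53511 − 0) / 0.000805664 = 664.185.
round(664.185) = 664.
In hexadecimal (0x-prefixed): 0x298.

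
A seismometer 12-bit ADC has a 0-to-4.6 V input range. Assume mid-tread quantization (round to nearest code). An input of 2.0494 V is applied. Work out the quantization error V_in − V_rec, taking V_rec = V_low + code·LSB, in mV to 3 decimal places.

-0.161 mV

LSB = 4.6/2^12 = 1.123 mV.
(V_in − V_low)/LSB = (2.0494 − 0)/0.00112305 = 1824.8570 → code 1825 (round).
Code 1825 maps back to 0 + 1825×0.00112305 V = 2.0495605 V.
Error = 2.0494 − 2.0495605 = -0.000160547 V = -0.161 mV.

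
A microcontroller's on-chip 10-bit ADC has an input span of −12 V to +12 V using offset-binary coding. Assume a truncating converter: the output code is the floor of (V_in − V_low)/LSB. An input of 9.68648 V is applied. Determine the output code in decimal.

code 925

With 1024 levels over 24 V, one step is 23.438 mV.
(9.68648 − (−12)) / 0.0234375 = 925.290 LSBs.
So the output code is 925.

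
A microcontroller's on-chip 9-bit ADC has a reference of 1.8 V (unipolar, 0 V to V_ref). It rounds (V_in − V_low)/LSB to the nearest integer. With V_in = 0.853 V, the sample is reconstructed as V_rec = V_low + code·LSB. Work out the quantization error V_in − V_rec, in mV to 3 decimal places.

One LSB is 1.8 V / 512 = 3.516 mV.
(V_in − V_low)/LSB = (0.853 − 0)/0.00351563 = 242.6311 → code 243 (round).
Code 243 maps back to 0 + 243×0.00351563 V = 0.85429687 V.
Error = 0.853 − 0.85429687 = -0.00129688 V = -1.297 mV.

-1.297 mV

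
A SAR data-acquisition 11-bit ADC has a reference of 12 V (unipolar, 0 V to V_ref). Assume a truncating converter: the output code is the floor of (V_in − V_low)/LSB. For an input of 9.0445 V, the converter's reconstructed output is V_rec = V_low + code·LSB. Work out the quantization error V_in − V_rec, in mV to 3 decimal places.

One LSB is 12 V / 2048 = 5.859 mV.
Scaled input = 1543.5947 LSBs, so code = 1543.
Reconstructed: 9.0410156 V.
Difference: 0.00348438 V → 3.484 mV.

3.484 mV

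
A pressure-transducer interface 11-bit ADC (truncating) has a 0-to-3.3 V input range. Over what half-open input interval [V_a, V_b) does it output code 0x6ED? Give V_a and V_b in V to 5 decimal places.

LSB = 3.3/2^11 = 1.611 mV.
Code 0x6ED = 1773 decimal.
V_a = V_low + 1773·LSB = 2.85688 V; V_b = V_low + 1774·LSB = 2.8585 V.

[2.85688 V, 2.85850 V)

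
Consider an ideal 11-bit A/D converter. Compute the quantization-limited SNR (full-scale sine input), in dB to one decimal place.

68.0 dB

SNR ≈ 6.02·N + 1.76 dB = 6.02·11 + 1.76 = 67.98 dB.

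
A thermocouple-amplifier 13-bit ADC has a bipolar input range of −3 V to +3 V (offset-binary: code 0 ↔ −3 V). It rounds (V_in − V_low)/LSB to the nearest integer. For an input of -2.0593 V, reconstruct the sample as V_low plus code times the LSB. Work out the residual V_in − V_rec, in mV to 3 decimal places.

0.270 mV

Step size: 6 V ÷ 2^13 = 0.732 mV.
(-2.0593 − (−3))/0.000732422 = 1284.3691; round gives code 1284.
V_rec = (−3) + 1284·0.000732422 = -2.0595703 V.
V_in − V_rec = 0.000270312 V = 0.270 mV.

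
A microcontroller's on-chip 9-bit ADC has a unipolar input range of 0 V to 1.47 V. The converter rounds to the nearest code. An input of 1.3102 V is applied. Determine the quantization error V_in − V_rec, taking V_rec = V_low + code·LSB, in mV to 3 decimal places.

LSB = 1.47/2^9 = 2.871 mV.
Scaled input = 456.3418 LSBs, so code = 456.
V_rec = 0 + 456·0.00287109 = 1.3092188 V.
Error = 1.3102 − 1.3092188 = 0.00098125 V = 0.981 mV.

0.981 mV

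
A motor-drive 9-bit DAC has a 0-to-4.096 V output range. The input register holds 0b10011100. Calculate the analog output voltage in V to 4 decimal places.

1.2480 V

LSB = 4.096 V / 2^9 = 8.000 mV.
Code 0b10011100 = 156 decimal.
V_out = 0 + 156 × 0.008 V = 1.248 V.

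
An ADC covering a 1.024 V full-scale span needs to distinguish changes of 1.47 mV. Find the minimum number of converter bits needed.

10 bits

Number of steps required ≥ 1.024 V / 1.47 mV = 696.60.
Need 2^N ≥ 696.60; 2^9 = 512, 2^10 = 1024.
Minimum N = 10.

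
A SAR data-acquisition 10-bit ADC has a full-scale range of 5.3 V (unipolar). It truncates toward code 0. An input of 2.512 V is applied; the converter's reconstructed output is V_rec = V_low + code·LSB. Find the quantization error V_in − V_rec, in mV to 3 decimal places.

One LSB is 5.3 V / 1024 = 5.176 mV.
(V_in − V_low)/LSB = (2.512 − 0)/0.00517578 = 485.3374 → code 485 (floor).
V_rec = 0 + 485·0.00517578 = 2.5102539 V.
Difference: 0.00174609 V → 1.746 mV.

1.746 mV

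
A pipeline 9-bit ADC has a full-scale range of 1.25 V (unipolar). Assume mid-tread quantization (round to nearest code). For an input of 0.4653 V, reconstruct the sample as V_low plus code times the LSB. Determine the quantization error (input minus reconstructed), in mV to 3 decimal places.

-1.009 mV

Step size: 1.25 V ÷ 2^9 = 2.441 mV.
(0.4653 − 0)/0.00244141 = 190.5869; round gives code 191.
Code 191 maps back to 0 + 191×0.00244141 V = 0.46630859 V.
Difference: -0.00100859 V → -1.009 mV.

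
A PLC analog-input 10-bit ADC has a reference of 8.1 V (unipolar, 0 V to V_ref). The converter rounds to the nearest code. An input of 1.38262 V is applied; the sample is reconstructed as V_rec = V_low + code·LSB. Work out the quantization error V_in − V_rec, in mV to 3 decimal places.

-1.657 mV

LSB = 8.1/2^10 = 7.910 mV.
Scaled input = 174.7905 LSBs, so code = 175.
Reconstructed: 1.3842773 V.
V_in − V_rec = -0.00165734 V = -1.657 mV.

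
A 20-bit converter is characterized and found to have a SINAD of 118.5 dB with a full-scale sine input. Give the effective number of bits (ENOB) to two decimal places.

19.39 bits

ENOB = (SINAD − 1.76) / 6.02 = (118.5 − 1.76)/6.02 = 19.392.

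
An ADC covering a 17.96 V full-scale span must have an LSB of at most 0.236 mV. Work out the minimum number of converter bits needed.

17 bits

Number of steps required ≥ 17.96 V / 0.236 mV = 76101.69.
Need 2^N ≥ 76101.69; 2^16 = 65536, 2^17 = 131072.
Minimum N = 17.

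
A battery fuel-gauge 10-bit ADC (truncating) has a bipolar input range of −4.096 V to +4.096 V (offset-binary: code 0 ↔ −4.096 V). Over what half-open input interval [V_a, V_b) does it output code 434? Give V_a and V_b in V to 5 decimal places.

LSB = 8.192/2^10 = 8.000 mV.
V_a = V_low + 434·LSB = -0.624 V; V_b = V_low + 435·LSB = -0.616 V.

[-0.62400 V, -0.61600 V)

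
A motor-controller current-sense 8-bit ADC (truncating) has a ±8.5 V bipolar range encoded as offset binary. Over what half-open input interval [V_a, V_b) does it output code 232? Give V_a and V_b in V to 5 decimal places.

LSB = 17/2^8 = 66.406 mV.
V_a = V_low + 232·LSB = 6.90625 V; V_b = V_low + 233·LSB = 6.97266 V.

[6.90625 V, 6.97266 V)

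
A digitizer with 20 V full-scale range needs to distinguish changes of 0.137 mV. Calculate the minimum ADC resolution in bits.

18 bits

Number of steps required ≥ 20 V / 0.137 mV = 145985.40.
Need 2^N ≥ 145985.40; 2^17 = 131072, 2^18 = 262144.
Minimum N = 18.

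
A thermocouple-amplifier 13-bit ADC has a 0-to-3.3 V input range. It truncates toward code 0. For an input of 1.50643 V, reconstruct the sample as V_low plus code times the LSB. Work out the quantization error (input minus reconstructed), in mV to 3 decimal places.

0.241 mV

One LSB is 3.3 V / 8192 = 402.83 µV.
Scaled input = 3739.5984 LSBs, so code = 3739.
Code 3739 maps back to 0 + 3739×0.000402832 V = 1.506189 V.
V_in − V_rec = 0.000241035 V = 0.241 mV.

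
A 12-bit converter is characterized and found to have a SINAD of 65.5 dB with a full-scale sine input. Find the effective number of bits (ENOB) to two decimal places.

10.59 bits

ENOB = (SINAD − 1.76) / 6.02 = (65.5 − 1.76)/6.02 = 10.588.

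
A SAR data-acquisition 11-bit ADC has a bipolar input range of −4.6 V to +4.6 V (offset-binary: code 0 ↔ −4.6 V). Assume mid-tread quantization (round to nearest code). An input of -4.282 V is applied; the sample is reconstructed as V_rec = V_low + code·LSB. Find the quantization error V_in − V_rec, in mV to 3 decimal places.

Step size: 9.2 V ÷ 2^11 = 4.492 mV.
(-4.282 − (−4.6))/0.00449219 = 70.7896; round gives code 71.
V_rec = (−4.6) + 71·0.00449219 = -4.2810547 V.
Error = -4.282 − (−4.2810547) = -0.000945312 V = -0.945 mV.

-0.945 mV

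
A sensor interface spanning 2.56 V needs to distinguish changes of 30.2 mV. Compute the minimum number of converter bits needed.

7 bits

Number of steps required ≥ 2.56 V / 30.2 mV = 84.77.
Need 2^N ≥ 84.77; 2^6 = 64, 2^7 = 128.
Minimum N = 7.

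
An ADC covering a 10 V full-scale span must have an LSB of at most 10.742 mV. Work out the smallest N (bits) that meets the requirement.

10 bits

Number of steps required ≥ 10 V / 10.742 mV = 930.93.
Need 2^N ≥ 930.93; 2^9 = 512, 2^10 = 1024.
Minimum N = 10.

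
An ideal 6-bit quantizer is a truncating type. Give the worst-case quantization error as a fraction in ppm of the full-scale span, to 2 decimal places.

Truncating → worst-case error = 1 LSB = V_FS/2^6, so 1e+06/64 = 15625 ppm of full scale.

15625.00 ppm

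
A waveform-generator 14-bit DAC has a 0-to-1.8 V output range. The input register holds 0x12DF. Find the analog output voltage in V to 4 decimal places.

LSB = 1.8 V / 2^14 = 109.86 µV.
Code 0x12DF = 4831 decimal.
V_out = 0 + 4831 × 0.000109863 V = 0.53075 V.

0.5307 V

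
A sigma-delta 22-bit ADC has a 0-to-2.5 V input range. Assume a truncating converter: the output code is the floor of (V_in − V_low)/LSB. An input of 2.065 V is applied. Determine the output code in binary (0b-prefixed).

LSB = 2.5 V / 4194304 = 0.60 µV.
(2.065 − 0) / 5.96046e-07 = 3464495.104 LSBs.
⌊·⌋(3464495.104) = 3464495.
In binary (0b-prefixed): 0b1101001101110100101111.

code 0b1101001101110100101111 (decimal 3464495)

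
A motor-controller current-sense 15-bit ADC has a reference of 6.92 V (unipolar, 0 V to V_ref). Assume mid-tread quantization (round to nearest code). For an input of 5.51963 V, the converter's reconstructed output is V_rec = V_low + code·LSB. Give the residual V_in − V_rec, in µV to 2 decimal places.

Step size: 6.92 V ÷ 2^15 = 211.18 µV.
Scaled input = 26136.8838 LSBs, so code = 26137.
Code 26137 maps back to 0 + 26137×0.000211182 V = 5.5196545 V.
V_in − V_rec = -2.4541e-05 V = -24.54 µV.

-24.54 µV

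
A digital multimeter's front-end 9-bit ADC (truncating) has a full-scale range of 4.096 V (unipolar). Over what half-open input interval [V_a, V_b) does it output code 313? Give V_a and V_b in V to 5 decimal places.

[2.50400 V, 2.51200 V)

LSB = 4.096/2^9 = 8.000 mV.
V_a = V_low + 313·LSB = 2.504 V; V_b = V_low + 314·LSB = 2.512 V.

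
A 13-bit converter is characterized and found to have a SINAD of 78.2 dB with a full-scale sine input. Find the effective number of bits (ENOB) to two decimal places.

12.70 bits

ENOB = (SINAD − 1.76) / 6.02 = (78.2 − 1.76)/6.02 = 12.698.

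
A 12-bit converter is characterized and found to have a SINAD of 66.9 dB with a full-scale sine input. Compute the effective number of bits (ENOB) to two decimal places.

ENOB = (SINAD − 1.76) / 6.02 = (66.9 − 1.76)/6.02 = 10.821.

10.82 bits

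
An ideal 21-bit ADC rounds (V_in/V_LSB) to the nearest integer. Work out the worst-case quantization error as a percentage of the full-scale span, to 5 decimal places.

0.00002 %

Rounding → worst-case error = ½ LSB = V_FS/2^22, so 100/4194304 = 2.38419e-05 % of full scale.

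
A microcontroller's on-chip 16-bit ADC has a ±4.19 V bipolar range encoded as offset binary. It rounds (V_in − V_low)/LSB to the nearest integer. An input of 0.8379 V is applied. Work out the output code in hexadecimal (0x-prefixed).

code 0x9999 (decimal 39321)

With 65536 levels over 8.38 V, one step is 127.87 µV.
(0.8379 − (−4.19)) / 0.000127869 = 39320.818 LSBs.
round(39320.818) = 39321.
In hexadecimal (0x-prefixed): 0x9999.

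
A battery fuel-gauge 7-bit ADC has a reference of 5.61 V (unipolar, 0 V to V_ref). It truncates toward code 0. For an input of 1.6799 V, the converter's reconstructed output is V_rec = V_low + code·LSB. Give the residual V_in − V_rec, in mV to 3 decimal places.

Step size: 5.61 V ÷ 2^7 = 43.828 mV.
(V_in − V_low)/LSB = (1.6799 − 0)/0.0438281 = 38.3293 → code 38 (floor).
Reconstructed: 1.6654688 V.
Difference: 0.0144312 V → 14.431 mV.

14.431 mV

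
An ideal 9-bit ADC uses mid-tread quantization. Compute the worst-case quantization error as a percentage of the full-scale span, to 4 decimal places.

0.0977 %

Rounding → worst-case error = ½ LSB = V_FS/2^10, so 100/1024 = 0.0976562 % of full scale.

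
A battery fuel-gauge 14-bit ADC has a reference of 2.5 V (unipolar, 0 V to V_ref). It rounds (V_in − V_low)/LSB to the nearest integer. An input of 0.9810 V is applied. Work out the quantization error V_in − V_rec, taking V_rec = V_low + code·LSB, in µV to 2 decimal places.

Step size: 2.5 V ÷ 2^14 = 152.59 µV.
Scaled input = 6429.0816 LSBs, so code = 6429.
Code 6429 maps back to 0 + 6429×0.000152588 V = 0.98098755 V.
V_in − V_rec = 1.24512e-05 V = 12.45 µV.

12.45 µV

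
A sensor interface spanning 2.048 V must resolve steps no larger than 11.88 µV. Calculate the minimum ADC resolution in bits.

Number of steps required ≥ 2.048 V / 11.88 µV = 172390.57.
Need 2^N ≥ 172390.57; 2^17 = 131072, 2^18 = 262144.
Minimum N = 18.

18 bits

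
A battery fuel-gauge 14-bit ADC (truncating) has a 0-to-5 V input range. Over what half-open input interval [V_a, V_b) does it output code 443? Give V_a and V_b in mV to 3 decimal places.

[135.193 mV, 135.498 mV)

LSB = 5/2^14 = 305.18 µV.
V_a = V_low + 443·LSB = 0.135193 V; V_b = V_low + 444·LSB = 0.135498 V.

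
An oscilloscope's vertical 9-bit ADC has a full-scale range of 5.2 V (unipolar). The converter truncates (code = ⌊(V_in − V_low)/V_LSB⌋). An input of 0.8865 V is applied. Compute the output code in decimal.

LSB = 5.2 V / 512 = 10.156 mV.
(0.8865 − 0) / 0.0101563 = 87.286 LSBs.
⌊·⌋(87.286) = 87.

code 87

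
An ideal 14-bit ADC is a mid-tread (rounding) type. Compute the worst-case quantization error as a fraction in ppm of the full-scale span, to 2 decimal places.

Rounding → worst-case error = ½ LSB = V_FS/2^15, so 1e+06/32768 = 30.5176 ppm of full scale.

30.52 ppm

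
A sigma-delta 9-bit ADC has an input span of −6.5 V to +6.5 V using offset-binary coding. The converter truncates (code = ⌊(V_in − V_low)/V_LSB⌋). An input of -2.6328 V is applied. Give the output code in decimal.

With 512 levels over 13 V, one step is 25.391 mV.
(-2.6328 − (−6.5)) / 0.0253906 = 152.308 LSBs.
Floor → code 152.

code 152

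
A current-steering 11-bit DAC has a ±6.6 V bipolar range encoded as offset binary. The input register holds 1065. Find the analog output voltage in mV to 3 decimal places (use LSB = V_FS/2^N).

264.258 mV

LSB = 13.2 V / 2^11 = 6.445 mV.
V_out = (−6.6) + 1065 × 0.00644531 V = 0.264258 V.
= 264.258 mV.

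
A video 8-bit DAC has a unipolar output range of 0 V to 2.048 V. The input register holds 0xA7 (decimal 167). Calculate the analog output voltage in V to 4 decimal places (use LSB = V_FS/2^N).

LSB = 2.048 V / 2^8 = 8.000 mV.
Code 0xA7 = 167 decimal.
V_out = 0 + 167 × 0.008 V = 1.336 V.

1.3360 V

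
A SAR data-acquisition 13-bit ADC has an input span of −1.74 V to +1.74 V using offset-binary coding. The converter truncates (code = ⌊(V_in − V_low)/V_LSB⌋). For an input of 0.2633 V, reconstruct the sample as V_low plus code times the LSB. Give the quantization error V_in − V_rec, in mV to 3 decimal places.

Step size: 3.48 V ÷ 2^13 = 424.80 µV.
Scaled input = 4715.8143 LSBs, so code = 4715.
Reconstructed: 0.2629541 V.
V_in − V_rec = 0.000345898 V = 0.346 mV.

0.346 mV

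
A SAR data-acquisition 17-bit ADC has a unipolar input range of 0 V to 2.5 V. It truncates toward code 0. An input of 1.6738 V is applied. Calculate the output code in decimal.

code 87755

Full-scale span = 2.5 V; LSB = 2.5/2^17 = 19.07 µV.
Input sits at 87755.325 steps above V_low.
Floor → code 87755.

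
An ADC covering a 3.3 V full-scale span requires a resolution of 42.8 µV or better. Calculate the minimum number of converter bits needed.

17 bits

Number of steps required ≥ 3.3 V / 42.8 µV = 77102.80.
Need 2^N ≥ 77102.80; 2^16 = 65536, 2^17 = 131072.
Minimum N = 17.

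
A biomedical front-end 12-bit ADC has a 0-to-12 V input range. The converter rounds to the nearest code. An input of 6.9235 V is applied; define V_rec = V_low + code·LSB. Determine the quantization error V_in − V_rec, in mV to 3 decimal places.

One LSB is 12 V / 4096 = 2.930 mV.
(6.9235 − 0)/0.00292969 = 2363.2213; round gives code 2363.
Reconstructed: 6.9228516 V.
Error = 6.9235 − 6.9228516 = 0.000648438 V = 0.648 mV.

0.648 mV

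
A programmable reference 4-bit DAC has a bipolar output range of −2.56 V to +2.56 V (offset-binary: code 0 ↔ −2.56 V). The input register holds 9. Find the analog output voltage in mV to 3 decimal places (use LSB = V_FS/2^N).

LSB = 5.12 V / 2^4 = 320.000 mV.
V_out = (−2.56) + 9 × 0.32 V = 0.32 V.
= 320.000 mV.

320.000 mV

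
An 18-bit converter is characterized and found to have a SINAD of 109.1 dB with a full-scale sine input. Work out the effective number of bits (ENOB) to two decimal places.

17.83 bits

ENOB = (SINAD − 1.76) / 6.02 = (109.1 − 1.76)/6.02 = 17.831.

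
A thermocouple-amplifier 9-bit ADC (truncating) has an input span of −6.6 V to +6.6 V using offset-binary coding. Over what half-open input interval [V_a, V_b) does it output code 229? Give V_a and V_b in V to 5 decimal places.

LSB = 13.2/2^9 = 25.781 mV.
V_a = V_low + 229·LSB = -0.696094 V; V_b = V_low + 230·LSB = -0.670312 V.

[-0.69609 V, -0.67031 V)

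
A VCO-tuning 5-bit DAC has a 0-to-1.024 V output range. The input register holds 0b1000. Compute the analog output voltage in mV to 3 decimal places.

LSB = 1.024 V / 2^5 = 32.000 mV.
Code 0b1000 = 8 decimal.
V_out = 0 + 8 × 0.032 V = 0.256 V.
= 256.000 mV.

256.000 mV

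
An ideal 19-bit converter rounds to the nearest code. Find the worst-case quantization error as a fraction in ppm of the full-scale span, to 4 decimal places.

Rounding → worst-case error = ½ LSB = V_FS/2^20, so 1e+06/1048576 = 0.953674 ppm of full scale.

0.9537 ppm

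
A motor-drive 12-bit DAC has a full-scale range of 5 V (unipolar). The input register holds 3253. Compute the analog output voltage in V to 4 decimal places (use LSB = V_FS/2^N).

3.9709 V

LSB = 5 V / 2^12 = 1.221 mV.
V_out = 0 + 3253 × 0.0012207 V = 3.97095 V.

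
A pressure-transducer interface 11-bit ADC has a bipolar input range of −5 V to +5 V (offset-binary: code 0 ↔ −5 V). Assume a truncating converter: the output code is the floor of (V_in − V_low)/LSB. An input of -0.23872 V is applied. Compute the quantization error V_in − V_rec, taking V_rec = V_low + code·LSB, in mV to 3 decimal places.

LSB = 10/2^11 = 4.883 mV.
(-0.23872 − (−5))/0.00488281 = 975.1101; ⌊·⌋ gives code 975.
Reconstructed: -0.23925781 V.
V_in − V_rec = 0.000537812 V = 0.538 mV.

0.538 mV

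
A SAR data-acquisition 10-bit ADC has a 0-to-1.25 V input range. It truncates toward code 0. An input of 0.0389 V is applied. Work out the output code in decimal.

code 31

With 1024 levels over 1.25 V, one step is 1.221 mV.
(0.0389 − 0) / 0.0012207 = 31.867 LSBs.
Floor → code 31.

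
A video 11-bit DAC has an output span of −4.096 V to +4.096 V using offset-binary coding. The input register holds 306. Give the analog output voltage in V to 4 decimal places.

-2.8720 V

LSB = 8.192 V / 2^11 = 4.000 mV.
V_out = (−4.096) + 306 × 0.004 V = -2.872 V.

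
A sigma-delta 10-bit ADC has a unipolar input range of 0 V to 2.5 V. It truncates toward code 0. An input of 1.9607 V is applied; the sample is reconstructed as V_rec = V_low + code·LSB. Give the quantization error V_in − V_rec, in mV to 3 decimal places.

0.251 mV

One LSB is 2.5 V / 1024 = 2.441 mV.
Scaled input = 803.1027 LSBs, so code = 803.
V_rec = 0 + 803·0.00244141 = 1.9604492 V.
Difference: 0.000250781 V → 0.251 mV.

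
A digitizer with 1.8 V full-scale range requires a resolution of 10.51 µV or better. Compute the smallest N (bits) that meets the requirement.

Number of steps required ≥ 1.8 V / 10.51 µV = 171265.46.
Need 2^N ≥ 171265.46; 2^17 = 131072, 2^18 = 262144.
Minimum N = 18.

18 bits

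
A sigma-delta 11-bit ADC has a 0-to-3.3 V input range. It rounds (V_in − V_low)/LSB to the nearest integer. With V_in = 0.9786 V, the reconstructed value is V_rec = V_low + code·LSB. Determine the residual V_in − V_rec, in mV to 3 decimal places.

Step size: 3.3 V ÷ 2^11 = 1.611 mV.
(V_in − V_low)/LSB = (0.9786 − 0)/0.00161133 = 607.3251 → code 607 (round).
Reconstructed: 0.97807617 V.
Difference: 0.000523828 V → 0.524 mV.

0.524 mV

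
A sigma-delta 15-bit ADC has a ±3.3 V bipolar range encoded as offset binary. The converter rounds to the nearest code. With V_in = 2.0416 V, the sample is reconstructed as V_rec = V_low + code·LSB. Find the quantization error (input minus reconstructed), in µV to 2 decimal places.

47.27 µV

Step size: 6.6 V ÷ 2^15 = 201.42 µV.
(V_in − V_low)/LSB = (2.0416 − (−3.3))/0.000201416 = 26520.2347 → code 26520 (round).
V_rec = (−3.3) + 26520·0.000201416 = 2.0415527 V.
Error = 2.0416 − 2.0415527 = 4.72656e-05 V = 47.27 µV.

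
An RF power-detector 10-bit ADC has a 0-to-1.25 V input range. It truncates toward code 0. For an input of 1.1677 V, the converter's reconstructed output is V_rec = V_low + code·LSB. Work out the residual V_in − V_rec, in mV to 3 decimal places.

0.708 mV

LSB = 1.25/2^10 = 1.221 mV.
(V_in − V_low)/LSB = (1.1677 − 0)/0.0012207 = 956.5798 → code 956 (floor).
V_rec = 0 + 956·0.0012207 = 1.1669922 V.
Difference: 0.000707812 V → 0.708 mV.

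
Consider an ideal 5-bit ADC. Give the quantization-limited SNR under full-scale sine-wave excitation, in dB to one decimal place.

SNR ≈ 6.02·N + 1.76 dB = 6.02·5 + 1.76 = 31.86 dB.

31.9 dB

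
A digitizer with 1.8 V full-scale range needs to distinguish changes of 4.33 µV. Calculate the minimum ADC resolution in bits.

Number of steps required ≥ 1.8 V / 4.33 µV = 415704.39.
Need 2^N ≥ 415704.39; 2^18 = 262144, 2^19 = 524288.
Minimum N = 19.

19 bits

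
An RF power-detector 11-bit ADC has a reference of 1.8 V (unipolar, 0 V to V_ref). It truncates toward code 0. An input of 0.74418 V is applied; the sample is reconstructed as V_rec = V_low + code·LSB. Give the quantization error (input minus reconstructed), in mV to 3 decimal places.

0.625 mV

LSB = 1.8/2^11 = 0.879 mV.
Scaled input = 846.7115 LSBs, so code = 846.
Code 846 maps back to 0 + 846×0.000878906 V = 0.74355469 V.
Difference: 0.000625313 V → 0.625 mV.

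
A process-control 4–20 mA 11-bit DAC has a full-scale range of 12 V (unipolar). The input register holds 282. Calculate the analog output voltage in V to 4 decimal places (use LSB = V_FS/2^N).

1.6523 V

LSB = 12 V / 2^11 = 5.859 mV.
V_out = 0 + 282 × 0.00585938 V = 1.65234 V.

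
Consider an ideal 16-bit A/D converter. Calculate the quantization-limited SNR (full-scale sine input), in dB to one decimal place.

98.1 dB

SNR ≈ 6.02·N + 1.76 dB = 6.02·16 + 1.76 = 98.08 dB.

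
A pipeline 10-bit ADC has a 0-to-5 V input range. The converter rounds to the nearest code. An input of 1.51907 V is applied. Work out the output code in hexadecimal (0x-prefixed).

LSB = 5 V / 1024 = 4.883 mV.
Input sits at 311.106 steps above V_low.
So the output code is 311.
In hexadecimal (0x-prefixed): 0x137.

code 0x137 (decimal 311)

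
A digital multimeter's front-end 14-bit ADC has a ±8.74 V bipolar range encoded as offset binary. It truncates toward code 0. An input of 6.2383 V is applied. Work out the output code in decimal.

code 14039

With 16384 levels over 17.48 V, one step is 1.067 mV.
(V_in − V_low)/LSB = (6.2383 − (−8.74)) / 0.00106689 = 14039.157.
Floor → code 14039.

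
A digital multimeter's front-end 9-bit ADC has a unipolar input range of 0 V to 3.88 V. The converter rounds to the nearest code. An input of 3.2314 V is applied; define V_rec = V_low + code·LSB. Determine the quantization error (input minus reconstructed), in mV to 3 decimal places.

LSB = 3.88/2^9 = 7.578 mV.
(3.2314 − 0)/0.00757812 = 426.4115; round gives code 426.
Reconstructed: 3.2282813 V.
Error = 3.2314 − 3.2282813 = 0.00311875 V = 3.119 mV.

3.119 mV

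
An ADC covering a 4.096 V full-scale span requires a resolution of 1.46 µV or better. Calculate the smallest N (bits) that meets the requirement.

Number of steps required ≥ 4.096 V / 1.46 µV = 2805479.45.
Need 2^N ≥ 2805479.45; 2^21 = 2097152, 2^22 = 4194304.
Minimum N = 22.

22 bits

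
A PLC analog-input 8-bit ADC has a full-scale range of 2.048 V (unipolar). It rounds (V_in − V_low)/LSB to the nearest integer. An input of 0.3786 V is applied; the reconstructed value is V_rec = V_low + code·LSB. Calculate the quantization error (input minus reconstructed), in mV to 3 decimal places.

2.600 mV

Step size: 2.048 V ÷ 2^8 = 8.000 mV.
Scaled input = 47.3250 LSBs, so code = 47.
Code 47 maps back to 0 + 47×0.008 V = 0.376 V.
Difference: 0.0026 V → 2.600 mV.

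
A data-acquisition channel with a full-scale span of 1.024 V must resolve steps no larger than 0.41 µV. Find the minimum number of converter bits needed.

Number of steps required ≥ 1.024 V / 0.41 µV = 2497560.98.
Need 2^N ≥ 2497560.98; 2^21 = 2097152, 2^22 = 4194304.
Minimum N = 22.

22 bits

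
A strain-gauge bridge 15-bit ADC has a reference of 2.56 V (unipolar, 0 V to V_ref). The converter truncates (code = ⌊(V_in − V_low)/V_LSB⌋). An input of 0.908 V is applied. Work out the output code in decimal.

code 11622

Full-scale span = 2.56 V; LSB = 2.56/2^15 = 78.12 µV.
Input sits at 11622.400 steps above V_low.
Floor → code 11622.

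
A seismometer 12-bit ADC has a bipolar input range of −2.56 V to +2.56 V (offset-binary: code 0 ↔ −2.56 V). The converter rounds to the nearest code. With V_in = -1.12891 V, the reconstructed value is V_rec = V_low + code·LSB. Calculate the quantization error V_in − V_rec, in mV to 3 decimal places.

-0.160 mV

LSB = 5.12/2^12 = 1.250 mV.
Scaled input = 1144.8720 LSBs, so code = 1145.
Reconstructed: -1.12875 V.
V_in − V_rec = -0.00016 V = -0.160 mV.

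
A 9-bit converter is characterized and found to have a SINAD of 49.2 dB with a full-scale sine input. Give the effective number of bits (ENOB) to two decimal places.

ENOB = (SINAD − 1.76) / 6.02 = (49.2 − 1.76)/6.02 = 7.880.

7.88 bits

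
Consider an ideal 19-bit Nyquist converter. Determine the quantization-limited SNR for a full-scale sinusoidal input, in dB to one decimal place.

116.1 dB

SNR ≈ 6.02·N + 1.76 dB = 6.02·19 + 1.76 = 116.14 dB.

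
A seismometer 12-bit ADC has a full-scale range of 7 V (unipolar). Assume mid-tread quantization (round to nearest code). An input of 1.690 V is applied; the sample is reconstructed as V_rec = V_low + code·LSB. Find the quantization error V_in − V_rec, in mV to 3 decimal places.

Step size: 7 V ÷ 2^12 = 1.709 mV.
Scaled input = 988.8914 LSBs, so code = 989.
Code 989 maps back to 0 + 989×0.00170898 V = 1.6901855 V.
Difference: -0.000185547 V → -0.186 mV.

-0.186 mV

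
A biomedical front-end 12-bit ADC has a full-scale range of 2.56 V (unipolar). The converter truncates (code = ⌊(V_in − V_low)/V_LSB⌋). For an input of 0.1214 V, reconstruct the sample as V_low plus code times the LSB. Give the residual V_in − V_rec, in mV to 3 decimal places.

LSB = 2.56/2^12 = 0.625 mV.
(V_in − V_low)/LSB = (0.1214 − 0)/0.000625 = 194.2400 → code 194 (floor).
Code 194 maps back to 0 + 194×0.000625 V = 0.12125 V.
Difference: 0.00015 V → 0.150 mV.

0.150 mV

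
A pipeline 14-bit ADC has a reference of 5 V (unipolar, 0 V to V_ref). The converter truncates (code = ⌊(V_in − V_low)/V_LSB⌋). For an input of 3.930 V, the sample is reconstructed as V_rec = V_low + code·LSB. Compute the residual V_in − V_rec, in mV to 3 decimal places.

0.251 mV

Step size: 5 V ÷ 2^14 = 305.18 µV.
Scaled input = 12877.8240 LSBs, so code = 12877.
V_rec = 0 + 12877·0.000305176 = 3.9297485 V.
Difference: 0.000251465 V → 0.251 mV.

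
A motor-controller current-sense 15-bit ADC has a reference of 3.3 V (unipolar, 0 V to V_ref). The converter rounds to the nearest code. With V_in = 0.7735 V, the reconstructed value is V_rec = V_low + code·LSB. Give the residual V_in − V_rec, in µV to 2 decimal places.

-38.21 µV

Step size: 3.3 V ÷ 2^15 = 100.71 µV.
(V_in − V_low)/LSB = (0.7735 − 0)/0.000100708 = 7680.6206 → code 7681 (round).
Reconstructed: 0.77353821 V.
V_in − V_rec = -3.8208e-05 V = -38.21 µV.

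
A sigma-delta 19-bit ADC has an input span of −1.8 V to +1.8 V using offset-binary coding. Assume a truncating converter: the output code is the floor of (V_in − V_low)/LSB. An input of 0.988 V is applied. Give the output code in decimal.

code 406031

LSB = 3.6 V / 524288 = 6.87 µV.
Input sits at 406031.929 steps above V_low.
⌊·⌋(406031.929) = 406031.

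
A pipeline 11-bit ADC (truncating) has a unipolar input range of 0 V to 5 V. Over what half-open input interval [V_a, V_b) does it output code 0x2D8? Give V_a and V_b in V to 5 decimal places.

LSB = 5/2^11 = 2.441 mV.
Code 0x2D8 = 728 decimal.
V_a = V_low + 728·LSB = 1.77734 V; V_b = V_low + 729·LSB = 1.77979 V.

[1.77734 V, 1.77979 V)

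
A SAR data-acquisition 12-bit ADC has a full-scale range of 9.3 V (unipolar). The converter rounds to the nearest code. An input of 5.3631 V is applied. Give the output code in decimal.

code 2362

Full-scale span = 9.3 V; LSB = 9.3/2^12 = 2.271 mV.
Input sits at 2362.071 steps above V_low.
So the output code is 2362.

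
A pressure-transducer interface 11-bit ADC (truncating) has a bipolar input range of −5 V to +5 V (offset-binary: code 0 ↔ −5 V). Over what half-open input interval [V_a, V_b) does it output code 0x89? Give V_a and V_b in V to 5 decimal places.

LSB = 10/2^11 = 4.883 mV.
Code 0x89 = 137 decimal.
V_a = V_low + 137·LSB = -4.33105 V; V_b = V_low + 138·LSB = -4.32617 V.

[-4.33105 V, -4.32617 V)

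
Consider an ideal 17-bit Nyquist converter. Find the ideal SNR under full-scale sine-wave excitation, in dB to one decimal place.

104.1 dB

SNR ≈ 6.02·N + 1.76 dB = 6.02·17 + 1.76 = 104.10 dB.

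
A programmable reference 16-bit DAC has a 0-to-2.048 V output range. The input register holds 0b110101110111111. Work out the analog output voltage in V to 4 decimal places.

0.8620 V

LSB = 2.048 V / 2^16 = 31.25 µV.
Code 0b110101110111111 = 27583 decimal.
V_out = 0 + 27583 × 3.125e-05 V = 0.861969 V.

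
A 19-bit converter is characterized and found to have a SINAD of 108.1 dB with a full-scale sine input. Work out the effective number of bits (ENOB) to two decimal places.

17.66 bits

ENOB = (SINAD − 1.76) / 6.02 = (108.1 − 1.76)/6.02 = 17.664.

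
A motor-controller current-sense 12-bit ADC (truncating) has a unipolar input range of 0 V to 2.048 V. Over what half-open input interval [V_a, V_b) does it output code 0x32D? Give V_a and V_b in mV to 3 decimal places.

LSB = 2.048/2^12 = 0.500 mV.
Code 0x32D = 813 decimal.
V_a = V_low + 813·LSB = 0.4065 V; V_b = V_low + 814·LSB = 0.407 V.

[406.500 mV, 407.000 mV)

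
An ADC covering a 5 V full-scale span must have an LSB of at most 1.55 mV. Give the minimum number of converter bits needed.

12 bits

Number of steps required ≥ 5 V / 1.55 mV = 3225.81.
Need 2^N ≥ 3225.81; 2^11 = 2048, 2^12 = 4096.
Minimum N = 12.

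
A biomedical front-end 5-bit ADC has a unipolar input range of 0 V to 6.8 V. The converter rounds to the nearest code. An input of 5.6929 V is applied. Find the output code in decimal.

code 27

With 32 levels over 6.8 V, one step is 212.500 mV.
(5.6929 − 0) / 0.2125 = 26.790 LSBs.
round(26.790) = 27.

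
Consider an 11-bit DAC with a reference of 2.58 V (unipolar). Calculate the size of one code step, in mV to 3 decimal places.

Full-scale span = 2.58 V.
LSB = 2.58 / 2^11 = 2.58 / 2048 = 0.00125977 V = 1.260 mV.

1.260 mV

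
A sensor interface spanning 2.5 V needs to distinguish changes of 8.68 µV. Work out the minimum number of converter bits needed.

19 bits

Number of steps required ≥ 2.5 V / 8.68 µV = 288018.43.
Need 2^N ≥ 288018.43; 2^18 = 262144, 2^19 = 524288.
Minimum N = 19.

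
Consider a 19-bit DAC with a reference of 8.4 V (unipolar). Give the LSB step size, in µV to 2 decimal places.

Full-scale span = 8.4 V.
LSB = 8.4 / 2^19 = 8.4 / 524288 = 1.60217e-05 V = 16.02 µV.

16.02 µV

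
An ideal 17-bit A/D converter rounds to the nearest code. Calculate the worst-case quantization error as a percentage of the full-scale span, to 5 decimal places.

Rounding → worst-case error = ½ LSB = V_FS/2^18, so 100/262144 = 0.00038147 % of full scale.

0.00038 %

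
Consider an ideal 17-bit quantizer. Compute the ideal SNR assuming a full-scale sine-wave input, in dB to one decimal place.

SNR ≈ 6.02·N + 1.76 dB = 6.02·17 + 1.76 = 104.10 dB.

104.1 dB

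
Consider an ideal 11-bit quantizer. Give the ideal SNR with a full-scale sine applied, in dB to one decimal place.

68.0 dB

SNR ≈ 6.02·N + 1.76 dB = 6.02·11 + 1.76 = 67.98 dB.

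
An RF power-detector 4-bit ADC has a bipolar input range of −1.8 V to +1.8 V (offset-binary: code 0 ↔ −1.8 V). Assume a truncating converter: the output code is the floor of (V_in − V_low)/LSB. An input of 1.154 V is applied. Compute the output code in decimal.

code 13

With 16 levels over 3.6 V, one step is 225.000 mV.
Input sits at 13.129 steps above V_low.
⌊·⌋(13.129) = 13.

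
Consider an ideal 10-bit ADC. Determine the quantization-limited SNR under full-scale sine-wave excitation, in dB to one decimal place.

62.0 dB

SNR ≈ 6.02·N + 1.76 dB = 6.02·10 + 1.76 = 61.96 dB.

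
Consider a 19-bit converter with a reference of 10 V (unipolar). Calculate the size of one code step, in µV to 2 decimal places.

Full-scale span = 10 V.
LSB = 10 / 2^19 = 10 / 524288 = 1.90735e-05 V = 19.07 µV.

19.07 µV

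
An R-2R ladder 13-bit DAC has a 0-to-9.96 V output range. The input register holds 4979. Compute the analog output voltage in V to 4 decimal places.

6.0536 V

LSB = 9.96 V / 2^13 = 1.216 mV.
V_out = 0 + 4979 × 0.00121582 V = 6.05357 V.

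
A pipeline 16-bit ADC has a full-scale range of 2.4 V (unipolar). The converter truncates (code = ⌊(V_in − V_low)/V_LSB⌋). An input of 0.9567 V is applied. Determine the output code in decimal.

code 26124

Full-scale span = 2.4 V; LSB = 2.4/2^16 = 36.62 µV.
Input sits at 26124.288 steps above V_low.
⌊·⌋(26124.288) = 26124.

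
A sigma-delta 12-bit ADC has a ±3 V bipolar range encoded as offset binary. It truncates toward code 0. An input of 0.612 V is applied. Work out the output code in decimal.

code 2465

LSB = 6 V / 4096 = 1.465 mV.
(0.612 − (−3)) / 0.00146484 = 2465.792 LSBs.
Floor → code 2465.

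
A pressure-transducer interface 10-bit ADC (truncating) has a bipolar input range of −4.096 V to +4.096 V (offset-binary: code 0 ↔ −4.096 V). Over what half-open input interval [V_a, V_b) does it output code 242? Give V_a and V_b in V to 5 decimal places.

LSB = 8.192/2^10 = 8.000 mV.
V_a = V_low + 242·LSB = -2.16 V; V_b = V_low + 243·LSB = -2.152 V.

[-2.16000 V, -2.15200 V)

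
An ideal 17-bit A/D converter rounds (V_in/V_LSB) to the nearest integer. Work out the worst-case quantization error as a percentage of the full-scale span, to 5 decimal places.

0.00038 %

Rounding → worst-case error = ½ LSB = V_FS/2^18, so 100/262144 = 0.00038147 % of full scale.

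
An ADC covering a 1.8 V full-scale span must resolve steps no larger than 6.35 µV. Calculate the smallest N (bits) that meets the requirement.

19 bits

Number of steps required ≥ 1.8 V / 6.35 µV = 283464.57.
Need 2^N ≥ 283464.57; 2^18 = 262144, 2^19 = 524288.
Minimum N = 19.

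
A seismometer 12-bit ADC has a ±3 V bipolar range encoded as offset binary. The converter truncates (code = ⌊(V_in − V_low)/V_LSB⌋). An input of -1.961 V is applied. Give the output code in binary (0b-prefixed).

code 0b1011000101 (decimal 709)

With 4096 levels over 6 V, one step is 1.465 mV.
(-1.961 − (−3)) / 0.00146484 = 709.291 LSBs.
Floor → code 709.
In binary (0b-prefixed): 0b1011000101.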